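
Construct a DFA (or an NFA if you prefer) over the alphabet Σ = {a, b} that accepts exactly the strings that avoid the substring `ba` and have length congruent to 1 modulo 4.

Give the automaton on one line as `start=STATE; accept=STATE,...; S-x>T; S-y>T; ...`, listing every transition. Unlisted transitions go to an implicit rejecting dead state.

start=q0; accept=q1,q2; q0-a>q1; q0-b>q2; q1-a>q3; q1-b>q4; q2-a>q5; q2-b>q4; q3-a>q6; q3-b>q7; q4-a>q8; q4-b>q7; q5-a>q8; q5-b>q8; q6-a>q0; q6-b>q9; q7-a>q10; q7-b>q9; q8-a>q10; q8-b>q10; q9-a>q11; q9-b>q2; q10-a>q11; q10-b>q11; q11-a>q5; q11-b>q5

Handle the two conditions separately and then intersect. The first has 3 states tracking partial matches of the forbidden pattern `ba`; the second has 4 states tracking the input length modulo 4. A product state is a pair (one from each), accepting exactly when both do.
          a    b  
>  q0     q1   q2 
 * q1     q3   q4 
 * q2     q5   q4 
   q3     q6   q7 
   q4     q8   q7 
   q5     q8   q8 
   q6     q0   q9 
   q7    q10   q9 
   q8    q10  q10 
   q9    q11   q2 
   q10   q11  q11 
   q11    q5   q5 
(> = start, * = accepting)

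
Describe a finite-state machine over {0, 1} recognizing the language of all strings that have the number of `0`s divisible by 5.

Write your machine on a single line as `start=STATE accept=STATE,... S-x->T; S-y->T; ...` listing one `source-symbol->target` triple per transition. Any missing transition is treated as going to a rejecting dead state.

start=S0; accept=S0; S0-0->S1; S0-1->S0; S1-0->S2; S1-1->S1; S2-0->S3; S2-1->S2; S3-0->S4; S3-1->S3; S4-0->S0; S4-1->S4

Keep the running count of `0`s modulo 5: each `0` advances along the cycle S0 → S1 → S2 → S3 → S4 → S0 while other symbols loop. Accept at S0.
        0   1  
>* S0   S1  S0 
   S1   S2  S1 
   S2   S3  S2 
   S3   S4  S3 
   S4   S0  S4 
(> = start, * = accepting)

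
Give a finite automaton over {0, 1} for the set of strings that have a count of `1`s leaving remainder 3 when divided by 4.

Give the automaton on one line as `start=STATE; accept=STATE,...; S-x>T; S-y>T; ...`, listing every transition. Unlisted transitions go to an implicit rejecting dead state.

Keep the running count of `1`s modulo 4: each `1` advances along the cycle q0 → q1 → q2 → q3 → q0 while other symbols loop. Accept at q3.
4 states suffice.
        0   1  
>  q0   q0  q1 
   q1   q1  q2 
   q2   q2  q3 
 * q3   q3  q0 
(> = start, * = accepting)

start=q0; accept=q3; q0-0>q0; q0-1>q1; q1-0>q1; q1-1>q2; q2-0>q2; q2-1>q3; q3-0>q3; q3-1>q0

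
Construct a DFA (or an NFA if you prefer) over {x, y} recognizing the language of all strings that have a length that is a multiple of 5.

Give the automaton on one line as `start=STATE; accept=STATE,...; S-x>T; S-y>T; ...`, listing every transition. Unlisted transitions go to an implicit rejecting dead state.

Count input length modulo 5: every symbol advances one step around the cycle s0 → s1 → s2 → s3 → s4 → s0. Accept at s0.
5 states suffice.
        x   y  
>* s0   s1  s1 
   s1   s2  s2 
   s2   s3  s3 
   s3   s4  s4 
   s4   s0  s0 
(> = start, * = accepting)

start=s0; accept=s0; s0-x>s1; s0-y>s1; s1-x>s2; s1-y>s2; s2-x>s3; s2-y>s3; s3-x>s4; s3-y>s4; s4-x>s0; s4-y>s0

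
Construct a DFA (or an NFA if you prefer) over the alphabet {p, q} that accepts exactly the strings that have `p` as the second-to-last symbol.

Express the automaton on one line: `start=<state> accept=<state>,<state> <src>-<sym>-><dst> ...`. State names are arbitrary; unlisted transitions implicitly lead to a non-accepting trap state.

start=A accept=D,E A-p->B A-q->C B-p->D B-q->E C-p->F C-q->G D-p->D D-q->E E-p->F E-q->G F-p->D F-q->E G-p->F G-q->G

A DFA must remember the last 2 symbols (since which symbol is second-to-last isn't known until the input ends). Use one state per possible window of the last ≤2 symbols; accept from those whose window starts with `p`.
7 states suffice.
       p  q 
>  A   B  C 
   B   D  E 
   C   F  G 
 * D   D  E 
 * E   F  G 
   F   D  E 
   G   F  G 
(> = start, * = accepting)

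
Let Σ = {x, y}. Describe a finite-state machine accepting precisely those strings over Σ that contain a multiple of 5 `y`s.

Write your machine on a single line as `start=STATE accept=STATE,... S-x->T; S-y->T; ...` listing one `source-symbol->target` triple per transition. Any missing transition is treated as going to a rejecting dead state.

start=q0; accept=q0; q0-x->q0; q0-y->q1; q1-x->q1; q1-y->q2; q2-x->q2; q2-y->q3; q3-x->q3; q3-y->q4; q4-x->q4; q4-y->q0

The only thing that matters is how many `y`s have appeared, reduced mod 5. Use one state per residue: q0 for 0, …, q4 for 4. Reading `y` moves to the next residue; anything else stays put. q0 is accepting.
5 states suffice.
        x   y  
>* q0   q0  q1 
   q1   q1  q2 
   q2   q2  q3 
   q3   q3  q4 
   q4   q4  q0 
(> = start, * = accepting)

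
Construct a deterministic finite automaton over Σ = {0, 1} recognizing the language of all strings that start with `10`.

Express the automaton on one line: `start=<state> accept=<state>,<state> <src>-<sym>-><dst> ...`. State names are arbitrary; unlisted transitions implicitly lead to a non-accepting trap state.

Walk along `10` while the input agrees: from A take `1` to B, and so on. Any deviation drops to the rejecting sink D. Once C is reached the prefix is confirmed and every continuation is accepted.
4 states suffice.
       0  1 
>  A   D  B 
   B   C  D 
 * C   C  C 
   D   D  D 
(> = start, * = accepting)

start=A accept=C A-0->D A-1->B B-0->C B-1->D C-0->C C-1->C D-0->D D-1->D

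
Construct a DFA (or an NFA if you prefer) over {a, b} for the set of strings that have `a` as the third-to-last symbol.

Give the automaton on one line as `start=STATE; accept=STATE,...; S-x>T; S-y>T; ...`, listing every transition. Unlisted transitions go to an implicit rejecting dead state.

start=s0; accept=s7,s8,s9,s10; s0-a>s1; s0-b>s2; s1-a>s3; s1-b>s4; s2-a>s5; s2-b>s6; s3-a>s7; s3-b>s8; s4-a>s9; s4-b>s10; s5-a>s11; s5-b>s12; s6-a>s13; s6-b>s14; s7-a>s7; s7-b>s8; s8-a>s9; s8-b>s10; s9-a>s11; s9-b>s12; s10-a>s13; s10-b>s14; s11-a>s7; s11-b>s8; s12-a>s9; s12-b>s10; s13-a>s11; s13-b>s12; s14-a>s13; s14-b>s14

Because acceptance depends on a position counted from the end, the machine has to buffer the most recent 3 symbols. Make each state the string of the last up-to-3 symbols read; on input `x` shift the window left and append `x`. Accept when the buffered window has length 3 and begins with `a`.
15 states suffice.
          a    b  
>  s0     s1   s2 
   s1     s3   s4 
   s2     s5   s6 
   s3     s7   s8 
   s4     s9  s10 
   s5    s11  s12 
   s6    s13  s14 
 * s7     s7   s8 
 * s8     s9  s10 
 * s9    s11  s12 
 * s10   s13  s14 
   s11    s7   s8 
   s12    s9  s10 
   s13   s11  s12 
   s14   s13  s14 
(> = start, * = accepting)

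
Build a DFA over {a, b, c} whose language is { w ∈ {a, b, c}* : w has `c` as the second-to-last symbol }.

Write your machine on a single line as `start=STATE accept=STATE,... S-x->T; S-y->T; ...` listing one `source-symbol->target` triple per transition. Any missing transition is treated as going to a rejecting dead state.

A DFA must remember the last 2 symbols (since which symbol is second-to-last isn't known until the input ends). Use one state per possible window of the last ≤2 symbols; accept from those whose window starts with `c`.
With 13 states:
          a    b    c  
>  q0     q1   q2   q3 
   q1     q4   q5   q6 
   q2     q7   q8   q9 
   q3    q10  q11  q12 
   q4     q4   q5   q6 
   q5     q7   q8   q9 
   q6    q10  q11  q12 
   q7     q4   q5   q6 
   q8     q7   q8   q9 
   q9    q10  q11  q12 
 * q10    q4   q5   q6 
 * q11    q7   q8   q9 
 * q12   q10  q11  q12 
(> = start, * = accepting)

start=q0; accept=q10,q11,q12; q0-a->q1; q0-b->q2; q0-c->q3; q1-a->q4; q1-b->q5; q1-c->q6; q2-a->q7; q2-b->q8; q2-c->q9; q3-a->q10; q3-b->q11; q3-c->q12; q4-a->q4; q4-b->q5; q4-c->q6; q5-a->q7; q5-b->q8; q5-c->q9; q6-a->q10; q6-b->q11; q6-c->q12; q7-a->q4; q7-b->q5; q7-c->q6; q8-a->q7; q8-b->q8; q8-c->q9; q9-a->q10; q9-b->q11; q9-c->q12; q10-a->q4; q10-b->q5; q10-c->q6; q11-a->q7; q11-b->q8; q11-c->q9; q12-a->q10; q12-b->q11; q12-c->q12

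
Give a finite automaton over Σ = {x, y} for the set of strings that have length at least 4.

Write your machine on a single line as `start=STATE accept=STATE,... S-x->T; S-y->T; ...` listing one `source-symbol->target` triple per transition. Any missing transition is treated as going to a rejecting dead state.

start=q0; accept=q4,q5; q0-x->q1; q0-y->q1; q1-x->q2; q1-y->q2; q2-x->q3; q2-y->q3; q3-x->q4; q3-y->q4; q4-x->q5; q4-y->q5; q5-x->q5; q5-y->q5

Count input length up to 5: every symbol moves from q0 toward q5, which means 'more than 4' and absorbs. Accept from {q4, q5}.
        x   y  
>  q0   q1  q1 
   q1   q2  q2 
   q2   q3  q3 
   q3   q4  q4 
 * q4   q5  q5 
 * q5   q5  q5 
(> = start, * = accepting)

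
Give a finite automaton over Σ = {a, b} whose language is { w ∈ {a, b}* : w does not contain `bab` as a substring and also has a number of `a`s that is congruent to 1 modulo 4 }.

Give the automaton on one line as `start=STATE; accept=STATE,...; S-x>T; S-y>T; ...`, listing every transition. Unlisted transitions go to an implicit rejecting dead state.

start=s0; accept=s1,s4,s5; s0-a>s1; s0-b>s2; s1-a>s3; s1-b>s4; s2-a>s5; s2-b>s2; s3-a>s6; s3-b>s7; s4-a>s8; s4-b>s4; s5-a>s3; s5-b>s9; s6-a>s0; s6-b>s10; s7-a>s11; s7-b>s7; s8-a>s6; s8-b>s9; s9-a>s9; s9-b>s9; s10-a>s12; s10-b>s10; s11-a>s0; s11-b>s9; s12-a>s1; s12-b>s9

Build one automaton per condition and run them in lockstep. The first has 4 states tracking partial matches of the forbidden pattern `bab`; the second has 4 states tracking the count of `a`s modulo 4. A product state is a pair (one from each), accepting exactly when both do. After merging equivalent states the machine shrinks.
13 states suffice.
          a    b  
>  s0     s1   s2 
 * s1     s3   s4 
   s2     s5   s2 
   s3     s6   s7 
 * s4     s8   s4 
 * s5     s3   s9 
   s6     s0  s10 
   s7    s11   s7 
   s8     s6   s9 
   s9     s9   s9 
   s10   s12  s10 
   s11    s0   s9 
   s12    s1   s9 
(> = start, * = accepting)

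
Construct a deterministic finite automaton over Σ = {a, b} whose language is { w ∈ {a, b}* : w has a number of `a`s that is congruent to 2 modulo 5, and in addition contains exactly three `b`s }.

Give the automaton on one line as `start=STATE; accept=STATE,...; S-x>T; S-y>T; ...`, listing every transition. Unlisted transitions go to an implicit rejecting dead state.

Handle the two conditions separately and then intersect. One (5 states) tracks the count of `a`s modulo 5; the other (5 states) tracks the count of `b`s, saturating at 4. Each combined state is a pair, one component from each; accept when both components accept. Equivalent product states are then merged.
A 21-state machine:
          a    b  
>  s0     s1   s2 
   s1     s3   s4 
   s2     s4   s5 
   s3     s6   s7 
   s4     s7   s8 
   s5     s8   s9 
   s6    s10  s11 
   s7    s11  s12 
   s8    s12  s13 
   s9    s13  s14 
   s10    s0  s15 
   s11   s15  s16 
   s12   s16  s17 
   s13   s17  s14 
   s14   s14  s14 
   s15    s2  s18 
   s16   s18  s19 
 * s17   s19  s14 
   s18    s5  s20 
   s19   s20  s14 
   s20    s9  s14 
(> = start, * = accepting)

start=s0; accept=s17; s0-a>s1; s0-b>s2; s1-a>s3; s1-b>s4; s2-a>s4; s2-b>s5; s3-a>s6; s3-b>s7; s4-a>s7; s4-b>s8; s5-a>s8; s5-b>s9; s6-a>s10; s6-b>s11; s7-a>s11; s7-b>s12; s8-a>s12; s8-b>s13; s9-a>s13; s9-b>s14; s10-a>s0; s10-b>s15; s11-a>s15; s11-b>s16; s12-a>s16; s12-b>s17; s13-a>s17; s13-b>s14; s14-a>s14; s14-b>s14; s15-a>s2; s15-b>s18; s16-a>s18; s16-b>s19; s17-a>s19; s17-b>s14; s18-a>s5; s18-b>s20; s19-a>s20; s19-b>s14; s20-a>s9; s20-b>s14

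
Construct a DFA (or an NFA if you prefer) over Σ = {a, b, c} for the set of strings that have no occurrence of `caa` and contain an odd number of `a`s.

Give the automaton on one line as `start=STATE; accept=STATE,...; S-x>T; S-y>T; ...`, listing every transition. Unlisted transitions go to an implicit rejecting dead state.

Handle the two conditions separately and then intersect. One (4 states) tracks partial matches of the forbidden pattern `caa`; the other (2 states) tracks the count of `a`s modulo 2. Each combined state is a pair, one component from each; accept when both components accept. Equivalent product states are then merged.
7 states suffice.
        a   b   c  
>  S0   S1  S0  S2 
 * S1   S0  S1  S3 
   S2   S4  S0  S2 
 * S3   S5  S1  S3 
 * S4   S6  S1  S3 
   S5   S6  S0  S2 
   S6   S6  S6  S6 
(> = start, * = accepting)

start=S0; accept=S1,S3,S4; S0-a>S1; S0-b>S0; S0-c>S2; S1-a>S0; S1-b>S1; S1-c>S3; S2-a>S4; S2-b>S0; S2-c>S2; S3-a>S5; S3-b>S1; S3-c>S3; S4-a>S6; S4-b>S1; S4-c>S3; S5-a>S6; S5-b>S0; S5-c>S2; S6-a>S6; S6-b>S6; S6-c>S6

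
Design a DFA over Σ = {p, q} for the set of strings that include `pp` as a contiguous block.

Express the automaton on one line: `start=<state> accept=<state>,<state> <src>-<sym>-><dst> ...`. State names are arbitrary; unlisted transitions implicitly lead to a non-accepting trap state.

States S0..S1 record the length of the longest prefix of `pp` that matches the current input suffix. Reaching S2 means `pp` has been seen, and we stay there forever. Accept from S2.
        p   q  
>  S0   S1  S0 
   S1   S2  S0 
 * S2   S2  S2 
(> = start, * = accepting)

start=S0 accept=S2 S0-p->S1 S0-q->S0 S1-p->S2 S1-q->S0 S2-p->S2 S2-q->S2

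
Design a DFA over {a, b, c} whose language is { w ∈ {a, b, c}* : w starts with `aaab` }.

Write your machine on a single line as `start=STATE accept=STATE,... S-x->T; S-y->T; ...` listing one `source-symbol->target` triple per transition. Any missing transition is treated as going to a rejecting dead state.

Check the first 4 symbols one by one: q0 through q3 record how many have matched `aaab` so far; any wrong symbol goes to the dead state q5. After all 4 match we enter the accepting sink q4.
A 6-state machine:
        a   b   c  
>  q0   q1  q5  q5 
   q1   q2  q5  q5 
   q2   q3  q5  q5 
   q3   q5  q4  q5 
 * q4   q4  q4  q4 
   q5   q5  q5  q5 
(> = start, * = accepting)

start=q0; accept=q4; q0-a->q1; q0-b->q5; q0-c->q5; q1-a->q2; q1-b->q5; q1-c->q5; q2-a->q3; q2-b->q5; q2-c->q5; q3-a->q5; q3-b->q4; q3-c->q5; q4-a->q4; q4-b->q4; q4-c->q4; q5-a->q5; q5-b->q5; q5-c->q5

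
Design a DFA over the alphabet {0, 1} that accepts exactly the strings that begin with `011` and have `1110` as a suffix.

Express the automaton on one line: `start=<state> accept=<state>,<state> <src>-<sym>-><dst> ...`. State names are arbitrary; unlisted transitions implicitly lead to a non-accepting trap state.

Build one automaton per condition and run them in lockstep. The first has 5 states tracking whether the input so far still matches the prefix `011`; the second has 5 states tracking how much of the suffix `1110` has currently been matched. A product state is a pair (one from each), accepting exactly when both do. Minimizing collapses redundant product states.
With 9 states:
        0   1  
>  q0   q1  q2 
   q1   q2  q3 
   q2   q2  q2 
   q3   q2  q4 
   q4   q5  q6 
   q5   q5  q7 
   q6   q8  q6 
   q7   q5  q4 
 * q8   q5  q7 
(> = start, * = accepting)

start=q0 accept=q8 q0-0->q1 q0-1->q2 q1-0->q2 q1-1->q3 q2-0->q2 q2-1->q2 q3-0->q2 q3-1->q4 q4-0->q5 q4-1->q6 q5-0->q5 q5-1->q7 q6-0->q8 q6-1->q6 q7-0->q5 q7-1->q4 q8-0->q5 q8-1->q7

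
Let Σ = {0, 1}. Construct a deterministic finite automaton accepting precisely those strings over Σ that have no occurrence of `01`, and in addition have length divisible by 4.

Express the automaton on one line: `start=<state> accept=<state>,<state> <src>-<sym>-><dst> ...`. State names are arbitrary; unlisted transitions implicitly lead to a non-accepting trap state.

start=A accept=A,I A-0->B A-1->C B-0->D B-1->E C-0->D C-1->F D-0->G D-1->E E-0->E E-1->E F-0->G F-1->H G-0->I G-1->E H-0->I H-1->A I-0->B I-1->E

Run two small machines in parallel and take their product. The first has 3 states tracking partial matches of the forbidden pattern `01`; the second has 4 states tracking the input length modulo 4. A product state is a pair (one from each), accepting exactly when both do. Minimizing collapses redundant product states.
9 states suffice.
       0  1 
>* A   B  C 
   B   D  E 
   C   D  F 
   D   G  E 
   E   E  E 
   F   G  H 
   G   I  E 
   H   I  A 
 * I   B  E 
(> = start, * = accepting)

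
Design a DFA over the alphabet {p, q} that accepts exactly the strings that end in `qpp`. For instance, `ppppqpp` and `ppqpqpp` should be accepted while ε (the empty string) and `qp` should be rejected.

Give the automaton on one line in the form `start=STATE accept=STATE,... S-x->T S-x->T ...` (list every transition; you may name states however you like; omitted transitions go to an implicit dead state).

Let each state record the length of the longest suffix of the input read so far that is also a prefix of `qpp`. B means the last symbol is `q`; C means the last 2 symbols are `qp`; D means the last 3 symbols are `qpp`. Accept only at D, where the string currently ends in `qpp`.
4 states suffice.
       p  q 
>  A   A  B 
   B   C  B 
   C   D  B 
 * D   A  B 
(> = start, * = accepting)

start=A accept=D A-p->A A-q->B B-p->C B-q->B C-p->D C-q->B D-p->A D-q->B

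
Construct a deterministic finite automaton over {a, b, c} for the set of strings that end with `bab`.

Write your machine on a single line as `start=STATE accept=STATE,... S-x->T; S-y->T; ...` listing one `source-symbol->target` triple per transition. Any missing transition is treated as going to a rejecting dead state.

start=q0; accept=q3; q0-a->q0; q0-b->q1; q0-c->q0; q1-a->q2; q1-b->q1; q1-c->q0; q2-a->q0; q2-b->q3; q2-c->q0; q3-a->q2; q3-b->q1; q3-c->q0

Let each state record the length of the longest suffix of the input read so far that is also a prefix of `bab`. q1 means the last symbol is `b`; q2 means the last 2 symbols are `ba`; q3 means the last 3 symbols are `bab`. Accept only at q3, where the string currently ends in `bab`.
A 4-state machine:
        a   b   c  
>  q0   q0  q1  q0 
   q1   q2  q1  q0 
   q2   q0  q3  q0 
 * q3   q2  q1  q0 
(> = start, * = accepting)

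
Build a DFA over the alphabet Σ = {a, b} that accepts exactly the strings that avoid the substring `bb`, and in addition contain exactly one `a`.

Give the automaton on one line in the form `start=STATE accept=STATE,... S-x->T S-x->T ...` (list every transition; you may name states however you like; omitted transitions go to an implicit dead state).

start=q0 accept=q1,q4 q0-a->q1 q0-b->q2 q1-a->q3 q1-b->q4 q2-a->q1 q2-b->q3 q3-a->q3 q3-b->q3 q4-a->q3 q4-b->q3

Handle the two conditions separately and then intersect. The first has 3 states tracking partial matches of the forbidden pattern `bb`; the second has 3 states tracking the count of `a`s, saturating at 2. A product state is a pair (one from each), accepting exactly when both do. Equivalent product states are then merged.
        a   b  
>  q0   q1  q2 
 * q1   q3  q4 
   q2   q1  q3 
   q3   q3  q3 
 * q4   q3  q3 
(> = start, * = accepting)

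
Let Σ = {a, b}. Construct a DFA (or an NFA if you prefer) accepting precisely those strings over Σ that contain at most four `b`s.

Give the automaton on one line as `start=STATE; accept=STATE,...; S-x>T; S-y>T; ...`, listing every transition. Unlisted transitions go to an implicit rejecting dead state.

Only the number of `b`s matters, and only up to 5. Make a chain q0 → q1 → q2 → q3 → q4 → q5 advanced by each `b` (with q5 absorbing); every other symbol self-loops. The accepting set is {q0, q1, q2, q3, q4}.
6 states suffice.
        a   b  
>* q0   q0  q1 
 * q1   q1  q2 
 * q2   q2  q3 
 * q3   q3  q4 
 * q4   q4  q5 
   q5   q5  q5 
(> = start, * = accepting)

start=q0; accept=q0,q1,q2,q3,q4; q0-a>q0; q0-b>q1; q1-a>q1; q1-b>q2; q2-a>q2; q2-b>q3; q3-a>q3; q3-b>q4; q4-a>q4; q4-b>q5; q5-a>q5; q5-b>q5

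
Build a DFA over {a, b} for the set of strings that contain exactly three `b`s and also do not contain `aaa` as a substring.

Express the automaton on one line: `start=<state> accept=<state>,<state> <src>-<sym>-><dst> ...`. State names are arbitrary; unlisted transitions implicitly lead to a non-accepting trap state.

start=q0 accept=q9,q11,q12 q0-a->q1 q0-b->q2 q1-a->q3 q1-b->q2 q2-a->q4 q2-b->q5 q3-a->q6 q3-b->q2 q4-a->q7 q4-b->q5 q5-a->q8 q5-b->q9 q6-a->q6 q6-b->q6 q7-a->q6 q7-b->q5 q8-a->q10 q8-b->q9 q9-a->q11 q9-b->q6 q10-a->q6 q10-b->q9 q11-a->q12 q11-b->q6 q12-a->q6 q12-b->q6

Build one automaton per condition and run them in lockstep. One (5 states) tracks the count of `b`s, saturating at 4; the other (4 states) tracks partial matches of the forbidden pattern `aaa`. Each combined state is a pair, one component from each; accept when both components accept. After merging equivalent states the machine shrinks.
          a    b  
>  q0     q1   q2 
   q1     q3   q2 
   q2     q4   q5 
   q3     q6   q2 
   q4     q7   q5 
   q5     q8   q9 
   q6     q6   q6 
   q7     q6   q5 
   q8    q10   q9 
 * q9    q11   q6 
   q10    q6   q9 
 * q11   q12   q6 
 * q12    q6   q6 
(> = start, * = accepting)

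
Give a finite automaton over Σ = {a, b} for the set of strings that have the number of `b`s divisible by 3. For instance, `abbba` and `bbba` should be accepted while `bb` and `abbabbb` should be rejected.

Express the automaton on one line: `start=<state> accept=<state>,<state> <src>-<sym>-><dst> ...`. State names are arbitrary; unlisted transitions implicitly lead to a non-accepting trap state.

Keep the running count of `b`s modulo 3: each `b` advances along the cycle s0 → s1 → s2 → s0 while other symbols loop. Accept at s0.
        a   b  
>* s0   s0  s1 
   s1   s1  s2 
   s2   s2  s0 
(> = start, * = accepting)

start=s0 accept=s0 s0-a->s0 s0-b->s1 s1-a->s1 s1-b->s2 s2-a->s2 s2-b->s0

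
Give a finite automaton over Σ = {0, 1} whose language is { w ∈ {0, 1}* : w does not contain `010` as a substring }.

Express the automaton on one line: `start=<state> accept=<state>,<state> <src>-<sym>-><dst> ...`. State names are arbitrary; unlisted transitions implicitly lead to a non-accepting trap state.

start=q0 accept=q0,q1,q2 q0-0->q1 q0-1->q0 q1-0->q1 q1-1->q2 q2-0->q3 q2-1->q0 q3-0->q3 q3-1->q3

Track partial matches of the forbidden pattern `010`. State q3 is a dead state reached once `010` has occurred; every other state accepts. q0 means no part of `010` is currently matched.
With 4 states:
        0   1  
>* q0   q1  q0 
 * q1   q1  q2 
 * q2   q3  q0 
   q3   q3  q3 
(> = start, * = accepting)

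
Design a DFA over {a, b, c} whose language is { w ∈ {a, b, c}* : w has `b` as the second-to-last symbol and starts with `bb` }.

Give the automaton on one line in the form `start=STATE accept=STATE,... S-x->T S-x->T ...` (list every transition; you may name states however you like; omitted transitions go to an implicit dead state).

start=s0 accept=s3,s4 s0-a->s1 s0-b->s2 s0-c->s1 s1-a->s1 s1-b->s1 s1-c->s1 s2-a->s1 s2-b->s3 s2-c->s1 s3-a->s4 s3-b->s3 s3-c->s4 s4-a->s5 s4-b->s6 s4-c->s5 s5-a->s5 s5-b->s6 s5-c->s5 s6-a->s4 s6-b->s3 s6-c->s4

Handle the two conditions separately and then intersect. One (13 states) tracks the last 2 symbols read; the other (4 states) tracks whether the input so far still matches the prefix `bb`. Each combined state is a pair, one component from each; accept when both components accept. Minimizing collapses redundant product states.
A 7-state machine:
        a   b   c  
>  s0   s1  s2  s1 
   s1   s1  s1  s1 
   s2   s1  s3  s1 
 * s3   s4  s3  s4 
 * s4   s5  s6  s5 
   s5   s5  s6  s5 
   s6   s4  s3  s4 
(> = start, * = accepting)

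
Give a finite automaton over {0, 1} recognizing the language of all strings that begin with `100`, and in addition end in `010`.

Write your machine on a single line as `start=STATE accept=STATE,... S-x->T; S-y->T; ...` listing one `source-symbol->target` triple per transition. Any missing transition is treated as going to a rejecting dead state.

start=q0; accept=q6; q0-0->q1; q0-1->q2; q1-0->q1; q1-1->q1; q2-0->q3; q2-1->q1; q3-0->q4; q3-1->q1; q4-0->q4; q4-1->q5; q5-0->q6; q5-1->q7; q6-0->q4; q6-1->q5; q7-0->q4; q7-1->q7

Handle the two conditions separately and then intersect. One (5 states) tracks whether the input so far still matches the prefix `100`; the other (4 states) tracks how much of the suffix `010` has currently been matched. Each combined state is a pair, one component from each; accept when both components accept. Minimizing collapses redundant product states.
8 states suffice.
        0   1  
>  q0   q1  q2 
   q1   q1  q1 
   q2   q3  q1 
   q3   q4  q1 
   q4   q4  q5 
   q5   q6  q7 
 * q6   q4  q5 
   q7   q4  q7 
(> = start, * = accepting)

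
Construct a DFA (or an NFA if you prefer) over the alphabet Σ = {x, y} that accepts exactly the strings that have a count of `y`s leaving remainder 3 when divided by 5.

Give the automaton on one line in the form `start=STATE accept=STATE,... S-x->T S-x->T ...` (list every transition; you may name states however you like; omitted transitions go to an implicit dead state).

start=S0 accept=S3 S0-x->S0 S0-y->S1 S1-x->S1 S1-y->S2 S2-x->S2 S2-y->S3 S3-x->S3 S3-y->S4 S4-x->S4 S4-y->S0

The only thing that matters is how many `y`s have appeared, reduced mod 5. Use one state per residue: S0 for 0, …, S4 for 4. Reading `y` moves to the next residue; anything else stays put. S3 is accepting.
5 states suffice.
        x   y  
>  S0   S0  S1 
   S1   S1  S2 
   S2   S2  S3 
 * S3   S3  S4 
   S4   S4  S0 
(> = start, * = accepting)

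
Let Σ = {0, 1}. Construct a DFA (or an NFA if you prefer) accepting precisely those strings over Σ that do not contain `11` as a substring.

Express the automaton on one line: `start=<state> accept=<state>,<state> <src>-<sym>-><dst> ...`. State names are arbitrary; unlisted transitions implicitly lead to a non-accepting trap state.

Track partial matches of the forbidden pattern `11`. State q2 is a dead state reached once `11` has occurred; every other state accepts. q0 means no part of `11` is currently matched.
        0   1  
>* q0   q0  q1 
 * q1   q0  q2 
   q2   q2  q2 
(> = start, * = accepting)

start=q0 accept=q0,q1 q0-0->q0 q0-1->q1 q1-0->q0 q1-1->q2 q2-0->q2 q2-1->q2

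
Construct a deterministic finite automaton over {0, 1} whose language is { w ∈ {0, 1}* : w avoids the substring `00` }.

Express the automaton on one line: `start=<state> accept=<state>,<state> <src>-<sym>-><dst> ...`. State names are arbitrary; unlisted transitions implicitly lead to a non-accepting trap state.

Track partial matches of the forbidden pattern `00`. State q2 is a dead state reached once `00` has occurred; every other state accepts. q0 means no part of `00` is currently matched.
With 3 states:
        0   1  
>* q0   q1  q0 
 * q1   q2  q0 
   q2   q2  q2 
(> = start, * = accepting)

start=q0 accept=q0,q1 q0-0->q1 q0-1->q0 q1-0->q2 q1-1->q0 q2-0->q2 q2-1->q2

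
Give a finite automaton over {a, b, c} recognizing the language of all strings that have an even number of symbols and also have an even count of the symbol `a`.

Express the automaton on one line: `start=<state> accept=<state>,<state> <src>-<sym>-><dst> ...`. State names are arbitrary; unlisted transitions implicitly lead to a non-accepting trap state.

Run two small machines in parallel and take their product. One (2 states) tracks the input length modulo 2; the other (2 states) tracks the count of `a`s modulo 2. Each combined state is a pair, one component from each; accept when both components accept.
With 4 states:
        a   b   c  
>* q0   q1  q2  q2 
   q1   q0  q3  q3 
   q2   q3  q0  q0 
   q3   q2  q1  q1 
(> = start, * = accepting)

start=q0 accept=q0 q0-a->q1 q0-b->q2 q0-c->q2 q1-a->q0 q1-b->q3 q1-c->q3 q2-a->q3 q2-b->q0 q2-c->q0 q3-a->q2 q3-b->q1 q3-c->q1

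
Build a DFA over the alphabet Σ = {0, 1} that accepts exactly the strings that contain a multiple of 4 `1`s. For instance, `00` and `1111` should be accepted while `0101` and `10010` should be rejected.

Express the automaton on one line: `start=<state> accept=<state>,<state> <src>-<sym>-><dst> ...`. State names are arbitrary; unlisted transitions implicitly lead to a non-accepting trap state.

Keep the running count of `1`s modulo 4: each `1` advances along the cycle S0 → S1 → S2 → S3 → S0 while other symbols loop. Accept at S0.
        0   1  
>* S0   S0  S1 
   S1   S1  S2 
   S2   S2  S3 
   S3   S3  S0 
(> = start, * = accepting)

start=S0 accept=S0 S0-0->S0 S0-1->S1 S1-0->S1 S1-1->S2 S2-0->S2 S2-1->S3 S3-0->S3 S3-1->S0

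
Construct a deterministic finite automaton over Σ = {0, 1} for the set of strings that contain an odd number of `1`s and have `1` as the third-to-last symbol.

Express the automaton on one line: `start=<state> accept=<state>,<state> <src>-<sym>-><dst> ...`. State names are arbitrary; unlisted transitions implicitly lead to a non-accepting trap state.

Build one automaton per condition and run them in lockstep. One (2 states) tracks the count of `1`s modulo 2; the other (15 states) tracks the last 3 symbols read. Each combined state is a pair, one component from each; accept when both components accept. Equivalent product states are then merged.
With 12 states:
          0    1  
>  s0     s0   s1 
   s1     s2   s3 
   s2     s4   s5 
   s3     s6   s7 
 * s4     s8   s5 
   s5     s6   s9 
   s6     s0  s10 
 * s7    s11   s3 
   s8     s8   s5 
   s9    s11   s3 
 * s10    s2   s3 
 * s11    s4   s5 
(> = start, * = accepting)

start=s0 accept=s4,s7,s10,s11 s0-0->s0 s0-1->s1 s1-0->s2 s1-1->s3 s2-0->s4 s2-1->s5 s3-0->s6 s3-1->s7 s4-0->s8 s4-1->s5 s5-0->s6 s5-1->s9 s6-0->s0 s6-1->s10 s7-0->s11 s7-1->s3 s8-0->s8 s8-1->s5 s9-0->s11 s9-1->s3 s10-0->s2 s10-1->s3 s11-0->s4 s11-1->s5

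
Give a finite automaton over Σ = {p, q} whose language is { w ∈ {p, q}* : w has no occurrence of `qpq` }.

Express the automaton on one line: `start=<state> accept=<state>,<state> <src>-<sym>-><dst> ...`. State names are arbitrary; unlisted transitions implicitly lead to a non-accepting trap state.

start=S0 accept=S0,S1,S2 S0-p->S0 S0-q->S1 S1-p->S2 S1-q->S1 S2-p->S0 S2-q->S3 S3-p->S3 S3-q->S3

This is the complement of 'contains `qpq`'. Use the same substring-matching states — S0 through S3 holding how much of `qpq` has just been matched — but flip the accepting set: everything except the trap S3 accepts.
With 4 states:
        p   q  
>* S0   S0  S1 
 * S1   S2  S1 
 * S2   S0  S3 
   S3   S3  S3 
(> = start, * = accepting)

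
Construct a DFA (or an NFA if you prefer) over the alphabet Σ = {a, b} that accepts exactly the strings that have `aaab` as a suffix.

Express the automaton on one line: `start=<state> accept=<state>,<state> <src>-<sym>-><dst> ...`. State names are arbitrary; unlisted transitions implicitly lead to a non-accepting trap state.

start=q0 accept=q4 q0-a->q1 q0-b->q0 q1-a->q2 q1-b->q0 q2-a->q3 q2-b->q0 q3-a->q3 q3-b->q4 q4-a->q1 q4-b->q0

Remember how much of `aaab` the current input suffix matches. State q0 means no match yet; q1 means the last symbol is `a`; q2 means the last 2 symbols are `aa`; q3 means the last 3 symbols are `aaa`; q4 means the last 4 symbols are `aaab`. Only q4 accepts. On a mismatch, fall back to the longest proper suffix that is still a prefix of `aaab`.
A 5-state machine:
        a   b  
>  q0   q1  q0 
   q1   q2  q0 
   q2   q3  q0 
   q3   q3  q4 
 * q4   q1  q0 
(> = start, * = accepting)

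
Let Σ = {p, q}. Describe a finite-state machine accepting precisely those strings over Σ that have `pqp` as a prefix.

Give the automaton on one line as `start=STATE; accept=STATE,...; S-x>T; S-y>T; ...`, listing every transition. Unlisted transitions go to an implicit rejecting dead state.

start=s0; accept=s3; s0-p>s1; s0-q>s4; s1-p>s4; s1-q>s2; s2-p>s3; s2-q>s4; s3-p>s3; s3-q>s3; s4-p>s4; s4-q>s4

Check the first 3 symbols one by one: s0 through s2 record how many have matched `pqp` so far; any wrong symbol goes to the dead state s4. After all 3 match we enter the accepting sink s3.
        p   q  
>  s0   s1  s4 
   s1   s4  s2 
   s2   s3  s4 
 * s3   s3  s3 
   s4   s4  s4 
(> = start, * = accepting)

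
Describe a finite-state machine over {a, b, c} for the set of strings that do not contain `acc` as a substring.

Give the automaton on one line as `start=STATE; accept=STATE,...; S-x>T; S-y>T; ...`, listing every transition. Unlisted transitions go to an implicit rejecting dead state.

Track partial matches of the forbidden pattern `acc`. State S3 is a dead state reached once `acc` has occurred; every other state accepts. S0 means no part of `acc` is currently matched.
4 states suffice.
        a   b   c  
>* S0   S1  S0  S0 
 * S1   S1  S0  S2 
 * S2   S1  S0  S3 
   S3   S3  S3  S3 
(> = start, * = accepting)

start=S0; accept=S0,S1,S2; S0-a>S1; S0-b>S0; S0-c>S0; S1-a>S1; S1-b>S0; S1-c>S2; S2-a>S1; S2-b>S0; S2-c>S3; S3-a>S3; S3-b>S3; S3-c>S3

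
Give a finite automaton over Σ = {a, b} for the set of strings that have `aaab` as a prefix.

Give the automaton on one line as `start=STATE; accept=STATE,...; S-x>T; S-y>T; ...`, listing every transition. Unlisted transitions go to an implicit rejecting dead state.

start=S0; accept=S4; S0-a>S1; S0-b>S5; S1-a>S2; S1-b>S5; S2-a>S3; S2-b>S5; S3-a>S5; S3-b>S4; S4-a>S4; S4-b>S4; S5-a>S5; S5-b>S5

Walk along `aaab` while the input agrees: from S0 take `a` to S1, and so on. Any deviation drops to the rejecting sink S5. Once S4 is reached the prefix is confirmed and every continuation is accepted.
With 6 states:
        a   b  
>  S0   S1  S5 
   S1   S2  S5 
   S2   S3  S5 
   S3   S5  S4 
 * S4   S4  S4 
   S5   S5  S5 
(> = start, * = accepting)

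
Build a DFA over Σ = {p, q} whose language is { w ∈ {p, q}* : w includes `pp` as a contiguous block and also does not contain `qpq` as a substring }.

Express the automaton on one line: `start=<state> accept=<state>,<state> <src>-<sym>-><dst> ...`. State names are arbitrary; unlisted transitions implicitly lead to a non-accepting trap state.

Build one automaton per condition and run them in lockstep. The first has 3 states tracking whether and how much of `pp` has been seen; the second has 4 states tracking partial matches of the forbidden pattern `qpq`. A product state is a pair (one from each), accepting exactly when both do. Minimizing collapses redundant product states.
With 8 states:
       p  q 
>  A   B  C 
   B   D  C 
   C   E  C 
 * D   D  F 
   E   D  G 
 * F   H  F 
   G   G  G 
 * H   D  G 
(> = start, * = accepting)

start=A accept=D,F,H A-p->B A-q->C B-p->D B-q->C C-p->E C-q->C D-p->D D-q->F E-p->D E-q->G F-p->H F-q->F G-p->G G-q->G H-p->D H-q->G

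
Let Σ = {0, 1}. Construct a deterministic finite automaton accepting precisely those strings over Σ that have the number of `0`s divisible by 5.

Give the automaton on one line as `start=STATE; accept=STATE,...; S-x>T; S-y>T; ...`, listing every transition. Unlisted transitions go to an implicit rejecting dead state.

The only thing that matters is how many `0`s have appeared, reduced mod 5. Use one state per residue: S0 for 0, …, S4 for 4. Reading `0` moves to the next residue; anything else stays put. S0 is accepting.
5 states suffice.
        0   1  
>* S0   S1  S0 
   S1   S2  S1 
   S2   S3  S2 
   S3   S4  S3 
   S4   S0  S4 
(> = start, * = accepting)

start=S0; accept=S0; S0-0>S1; S0-1>S0; S1-0>S2; S1-1>S1; S2-0>S3; S2-1>S2; S3-0>S4; S3-1>S3; S4-0>S0; S4-1>S4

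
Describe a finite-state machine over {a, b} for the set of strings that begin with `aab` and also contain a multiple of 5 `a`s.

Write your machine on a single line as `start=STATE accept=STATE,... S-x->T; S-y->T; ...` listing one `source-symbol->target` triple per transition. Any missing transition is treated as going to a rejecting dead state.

Build one automaton per condition and run them in lockstep. One (5 states) tracks whether the input so far still matches the prefix `aab`; the other (5 states) tracks the count of `a`s modulo 5. Each combined state is a pair, one component from each; accept when both components accept. After merging equivalent states the machine shrinks.
With 9 states:
        a   b  
>  q0   q1  q2 
   q1   q3  q2 
   q2   q2  q2 
   q3   q2  q4 
   q4   q5  q4 
   q5   q6  q5 
   q6   q7  q6 
 * q7   q8  q7 
   q8   q4  q8 
(> = start, * = accepting)

start=q0; accept=q7; q0-a->q1; q0-b->q2; q1-a->q3; q1-b->q2; q2-a->q2; q2-b->q2; q3-a->q2; q3-b->q4; q4-a->q5; q4-b->q4; q5-a->q6; q5-b->q5; q6-a->q7; q6-b->q6; q7-a->q8; q7-b->q7; q8-a->q4; q8-b->q8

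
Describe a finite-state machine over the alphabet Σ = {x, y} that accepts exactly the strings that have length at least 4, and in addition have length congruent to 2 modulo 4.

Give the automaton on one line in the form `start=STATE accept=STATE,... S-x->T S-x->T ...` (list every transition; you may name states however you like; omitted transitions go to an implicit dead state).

start=A accept=G A-x->B A-y->B B-x->C B-y->C C-x->D C-y->D D-x->E D-y->E E-x->F E-y->F F-x->G F-y->G G-x->H G-y->H H-x->I H-y->I I-x->F I-y->F

Handle the two conditions separately and then intersect. The first has 6 states tracking the input length, saturating at 5; the second has 4 states tracking the input length modulo 4. A product state is a pair (one from each), accepting exactly when both do.
9 states suffice.
       x  y 
>  A   B  B 
   B   C  C 
   C   D  D 
   D   E  E 
   E   F  F 
   F   G  G 
 * G   H  H 
   H   I  I 
   I   F  F 
(> = start, * = accepting)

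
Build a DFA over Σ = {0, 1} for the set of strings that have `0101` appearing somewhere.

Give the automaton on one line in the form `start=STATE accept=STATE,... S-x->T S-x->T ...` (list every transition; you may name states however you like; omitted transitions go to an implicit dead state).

Track how much of `0101` has been matched so far: state q0 is no progress, q4 is the absorbing accept state reached once `0101` has occurred. Intermediate states record partial matches; on a mismatch, fall back to the longest reusable overlap.
        0   1  
>  q0   q1  q0 
   q1   q1  q2 
   q2   q3  q0 
   q3   q1  q4 
 * q4   q4  q4 
(> = start, * = accepting)

start=q0 accept=q4 q0-0->q1 q0-1->q0 q1-0->q1 q1-1->q2 q2-0->q3 q2-1->q0 q3-0->q1 q3-1->q4 q4-0->q4 q4-1->q4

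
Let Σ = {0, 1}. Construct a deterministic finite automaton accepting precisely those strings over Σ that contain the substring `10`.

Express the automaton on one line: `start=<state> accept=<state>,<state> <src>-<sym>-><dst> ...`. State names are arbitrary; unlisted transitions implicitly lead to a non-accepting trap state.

start=S0 accept=S2 S0-0->S0 S0-1->S1 S1-0->S2 S1-1->S1 S2-0->S2 S2-1->S2

Track how much of `10` has been matched so far: state S0 is no progress, S2 is the absorbing accept state reached once `10` has occurred. Intermediate states record partial matches; on a mismatch, fall back to the longest reusable overlap.
3 states suffice.
        0   1  
>  S0   S0  S1 
   S1   S2  S1 
 * S2   S2  S2 
(> = start, * = accepting)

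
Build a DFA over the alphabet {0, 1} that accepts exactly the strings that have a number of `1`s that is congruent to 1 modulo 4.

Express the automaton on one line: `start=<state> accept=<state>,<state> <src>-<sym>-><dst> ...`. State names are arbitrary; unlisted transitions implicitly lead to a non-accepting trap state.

start=s0 accept=s1 s0-0->s0 s0-1->s1 s1-0->s1 s1-1->s2 s2-0->s2 s2-1->s3 s3-0->s3 s3-1->s0

Keep the running count of `1`s modulo 4: each `1` advances along the cycle s0 → s1 → s2 → s3 → s0 while other symbols loop. Accept at s1.
4 states suffice.
        0   1  
>  s0   s0  s1 
 * s1   s1  s2 
   s2   s2  s3 
   s3   s3  s0 
(> = start, * = accepting)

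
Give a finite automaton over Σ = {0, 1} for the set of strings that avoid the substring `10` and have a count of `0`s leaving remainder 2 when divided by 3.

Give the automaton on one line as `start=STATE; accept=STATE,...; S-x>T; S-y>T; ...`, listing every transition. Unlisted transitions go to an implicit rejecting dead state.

Run two small machines in parallel and take their product. The first has 3 states tracking partial matches of the forbidden pattern `10`; the second has 3 states tracking the count of `0`s modulo 3. A product state is a pair (one from each), accepting exactly when both do. Minimizing collapses redundant product states.
With 5 states:
        0   1  
>  q0   q1  q2 
   q1   q3  q2 
   q2   q2  q2 
 * q3   q0  q4 
 * q4   q2  q4 
(> = start, * = accepting)

start=q0; accept=q3,q4; q0-0>q1; q0-1>q2; q1-0>q3; q1-1>q2; q2-0>q2; q2-1>q2; q3-0>q0; q3-1>q4; q4-0>q2; q4-1>q4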